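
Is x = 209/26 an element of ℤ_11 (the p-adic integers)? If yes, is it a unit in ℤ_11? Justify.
x ∈ ℤ_11 but not a unit; v_11(x) = 1 > 0

ℤ_11 = {x ∈ ℚ_11 : v_11(x) ≥ 0} and ℤ_11^× = {x ∈ ℤ_11 : v_11(x) = 0}. Here v_11(209/26) = v_11(num) − v_11(den) = 1; compare against these criteria.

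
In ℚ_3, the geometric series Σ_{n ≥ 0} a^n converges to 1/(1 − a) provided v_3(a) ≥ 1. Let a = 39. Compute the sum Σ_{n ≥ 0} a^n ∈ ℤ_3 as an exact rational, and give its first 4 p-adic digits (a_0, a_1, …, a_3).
Σ a^n = 1/(1 − a) = -1/38;  first 4 digits = (1, 1, 2, 1)

v_3(a) = 1 ≥ 1, so the series converges in ℤ_3 to 1/(1 − a) = 1/(1 − 39) = -1/38. Expand this rational in ℤ_3: compute digits iteratively via d_i = x_i mod 3, x_{i+1} = (x_i − d_i)/3. The first 4 digits are (1, 1, 2, 1).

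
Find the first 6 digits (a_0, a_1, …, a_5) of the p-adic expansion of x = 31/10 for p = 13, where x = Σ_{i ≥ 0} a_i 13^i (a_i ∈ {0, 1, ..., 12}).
(a_0, …, a_5) = (7, 1, 9, 11, 3, 1)

v_13(31/10) = 0 (numerator and denominator both coprime to 13), so x ∈ ℤ_13^×. Compute digits iteratively via a_i = x_i mod 13, x_{i+1} = (x_i − a_i)/13, with x_0 = x:
  x_0 = 31/10;  a_0 = 7;  x_1 = (x_0 − 7)/13 = -3/10
  x_1 = -3/10;  a_1 = 1;  x_2 = (x_1 − 1)/13 = -1/10
  x_2 = -1/10;  a_2 = 9;  x_3 = (x_2 − 9)/13 = -7/10
  x_3 = -7/10;  a_3 = 11;  x_4 = (x_3 − 11)/13 = -9/10
  x_4 = -9/10;  a_4 = 3;  x_5 = (x_4 − 3)/13 = -3/10
  x_5 = -3/10;  a_5 = 1;  x_6 = (x_5 − 1)/13 = -1/10
Digits: (7, 1, 9, 11, 3, 1).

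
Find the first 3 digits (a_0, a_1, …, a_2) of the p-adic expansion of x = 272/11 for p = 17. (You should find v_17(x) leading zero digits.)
(a_0, …, a_2) = (0, 3, 3)

v_17(272/11) = 1, so a_0 = ... = a_0 = 0. Factor out: x = 17^1 · u with u = 16/11 a unit in ℤ_17. Expand u iteratively via a_{v+i} = u_i mod 17, u_{i+1} = (u_i − a_{v+i})/17:
  u_0 = 16/11;  a_1 = 3;  u_1 = (u_0 − 3)/17 = -1/11
  u_1 = -1/11;  a_2 = 3;  u_2 = (u_1 − 3)/17 = -2/11
Digits: (0, 3, 3).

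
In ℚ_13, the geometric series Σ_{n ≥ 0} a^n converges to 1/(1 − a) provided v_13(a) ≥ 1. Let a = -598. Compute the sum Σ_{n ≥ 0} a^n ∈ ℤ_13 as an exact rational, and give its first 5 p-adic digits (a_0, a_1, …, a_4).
Σ a^n = 1/(1 − a) = 1/599;  first 5 digits = (1, 6, 6, 1, 9)

v_13(a) = 1 ≥ 1, so the series converges in ℤ_13 to 1/(1 − a) = 1/(1 − (-598)) = 1/599. Expand this rational in ℤ_13: compute digits iteratively via d_i = x_i mod 13, x_{i+1} = (x_i − d_i)/13. The first 5 digits are (1, 6, 6, 1, 9).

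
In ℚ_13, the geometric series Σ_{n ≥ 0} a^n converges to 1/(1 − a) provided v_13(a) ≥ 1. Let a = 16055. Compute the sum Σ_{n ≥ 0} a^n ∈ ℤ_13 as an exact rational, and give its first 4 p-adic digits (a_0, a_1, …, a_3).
Σ a^n = 1/(1 − a) = -1/16054;  first 4 digits = (1, 0, 4, 7)

v_13(a) = 2 ≥ 1, so the series converges in ℤ_13 to 1/(1 − a) = 1/(1 − 16055) = -1/16054. Expand this rational in ℤ_13: compute digits iteratively via d_i = x_i mod 13, x_{i+1} = (x_i − d_i)/13. The first 4 digits are (1, 0, 4, 7).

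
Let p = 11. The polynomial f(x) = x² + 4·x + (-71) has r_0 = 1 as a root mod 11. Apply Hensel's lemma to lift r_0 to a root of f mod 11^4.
r_3 = 13080 (mod 14641)

Hensel: r_{i+1} = r_i − f(r_i)·(f′(r_i))^{-1} mod 11^{i+2}, f′(x) = 2x + 4. Iterate:
  r_0 = 1 (mod 11)
  r_1 = 12 (mod 121)
  r_2 = 1101 (mod 1331)
  r_3 = 13080 (mod 14641)
Final: r = 13080 satisfies f(r) ≡ 0 mod 11^4.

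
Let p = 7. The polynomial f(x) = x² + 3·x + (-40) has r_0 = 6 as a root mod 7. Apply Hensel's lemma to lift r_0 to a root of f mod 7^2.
r_1 = 41 (mod 49)

Hensel: r_{i+1} = r_i − f(r_i)·(f′(r_i))^{-1} mod 7^{i+2}, f′(x) = 2x + 3. Iterate:
  r_0 = 6 (mod 7)
  r_1 = 41 (mod 49)
Final: r = 41 satisfies f(r) ≡ 0 mod 7^2.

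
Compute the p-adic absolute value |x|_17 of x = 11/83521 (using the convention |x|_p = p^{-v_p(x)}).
|11/83521|_17 = 83521

Step 1 — compute v_17(x) by factoring powers of 17 out of the numerator and denominator: v_17(11/83521) = -4. Step 2 — apply |x|_p = p^{-v_p(x)} = 17^{4} = 83521.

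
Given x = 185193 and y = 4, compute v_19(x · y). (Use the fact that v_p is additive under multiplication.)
v_19(740772) = 3

v_p(x) = 3 (factor: 185193 = 19^3 · 27); v_p(y) = 0 (factor: 4 = 19^0 · 4). Additivity: v_p(xy) = v_p(x) + v_p(y) = 3 + 0 = 3. (Direct check: xy = 740772 = 19^3 · (108).)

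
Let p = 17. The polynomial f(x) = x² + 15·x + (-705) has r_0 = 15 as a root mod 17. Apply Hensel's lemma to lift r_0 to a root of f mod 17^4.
r_3 = 44334 (mod 83521)

Hensel: r_{i+1} = r_i − f(r_i)·(f′(r_i))^{-1} mod 17^{i+2}, f′(x) = 2x + 15. Iterate:
  r_0 = 15 (mod 17)
  r_1 = 117 (mod 289)
  r_2 = 117 (mod 4913)
  r_3 = 44334 (mod 83521)
Final: r = 44334 satisfies f(r) ≡ 0 mod 17^4.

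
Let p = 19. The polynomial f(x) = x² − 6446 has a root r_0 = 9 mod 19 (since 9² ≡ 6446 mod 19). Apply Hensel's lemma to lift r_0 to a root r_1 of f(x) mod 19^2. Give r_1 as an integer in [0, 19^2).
r_1 = 142 (mod 361)

Hensel's recurrence: r_{i+1} = r_i − f(r_i)·(f′(r_i))^{-1} mod 19^{i+2}, with f′(x) = 2x. Iterate:
  r_0 = 9 (mod 19)
  r_1 = 142 (mod 361)
Final: r_1 = 142, and one checks f(r_1) ≡ 0 mod 19^2.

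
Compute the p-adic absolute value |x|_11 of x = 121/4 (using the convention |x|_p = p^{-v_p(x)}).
|121/4|_11 = 1/121

Step 1 — compute v_11(x) by factoring powers of 11 out of the numerator and denominator: v_11(121/4) = 2. Step 2 — apply |x|_p = p^{-v_p(x)} = 11^{-2} = 1/121.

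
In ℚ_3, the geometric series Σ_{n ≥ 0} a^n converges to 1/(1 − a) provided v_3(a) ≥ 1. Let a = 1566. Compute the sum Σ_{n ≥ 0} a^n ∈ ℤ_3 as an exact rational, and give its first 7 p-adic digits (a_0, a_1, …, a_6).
Σ a^n = 1/(1 − a) = -1/1565;  first 7 digits = (1, 0, 0, 1, 1, 0, 0)

v_3(a) = 3 ≥ 1, so the series converges in ℤ_3 to 1/(1 − a) = 1/(1 − 1566) = -1/1565. Expand this rational in ℤ_3: compute digits iteratively via d_i = x_i mod 3, x_{i+1} = (x_i − d_i)/3. The first 7 digits are (1, 0, 0, 1, 1, 0, 0).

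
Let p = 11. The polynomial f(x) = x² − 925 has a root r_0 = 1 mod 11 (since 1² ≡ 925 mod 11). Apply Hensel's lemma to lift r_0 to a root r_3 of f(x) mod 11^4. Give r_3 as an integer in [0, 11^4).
r_3 = 5545 (mod 14641)

Hensel's recurrence: r_{i+1} = r_i − f(r_i)·(f′(r_i))^{-1} mod 11^{i+2}, with f′(x) = 2x. Iterate:
  r_0 = 1 (mod 11)
  r_1 = 100 (mod 121)
  r_2 = 221 (mod 1331)
  r_3 = 5545 (mod 14641)
Final: r_3 = 5545, and one checks f(r_3) ≡ 0 mod 11^4.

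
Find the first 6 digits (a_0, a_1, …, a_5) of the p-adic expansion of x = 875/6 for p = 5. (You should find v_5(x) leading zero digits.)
(a_0, …, a_5) = (0, 0, 0, 2, 4, 0)

v_5(875/6) = 3, so a_0 = ... = a_2 = 0. Factor out: x = 5^3 · u with u = 7/6 a unit in ℤ_5. Expand u iteratively via a_{v+i} = u_i mod 5, u_{i+1} = (u_i − a_{v+i})/5:
  u_0 = 7/6;  a_3 = 2;  u_1 = (u_0 − 2)/5 = -1/6
  u_1 = -1/6;  a_4 = 4;  u_2 = (u_1 − 4)/5 = -5/6
  u_2 = -5/6;  a_5 = 0;  u_3 = (u_2 − 0)/5 = -1/6
Digits: (0, 0, 0, 2, 4, 0).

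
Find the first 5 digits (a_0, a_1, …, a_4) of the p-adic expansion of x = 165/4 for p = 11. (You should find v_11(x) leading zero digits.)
(a_0, …, a_4) = (0, 1, 3, 8, 2)

v_11(165/4) = 1, so a_0 = ... = a_0 = 0. Factor out: x = 11^1 · u with u = 15/4 a unit in ℤ_11. Expand u iteratively via a_{v+i} = u_i mod 11, u_{i+1} = (u_i − a_{v+i})/11:
  u_0 = 15/4;  a_1 = 1;  u_1 = (u_0 − 1)/11 = 1/4
  u_1 = 1/4;  a_2 = 3;  u_2 = (u_1 − 3)/11 = -1/4
  u_2 = -1/4;  a_3 = 8;  u_3 = (u_2 − 8)/11 = -3/4
  u_3 = -3/4;  a_4 = 2;  u_4 = (u_3 − 2)/11 = -1/4
Digits: (0, 1, 3, 8, 2).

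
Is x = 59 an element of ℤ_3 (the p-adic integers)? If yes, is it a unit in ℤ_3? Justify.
x ∈ ℤ_3^× (unit); v_3(x) = 0

ℤ_3 = {x ∈ ℚ_3 : v_3(x) ≥ 0} and ℤ_3^× = {x ∈ ℤ_3 : v_3(x) = 0}. Here v_3(59) = v_3(num) − v_3(den) = 0; compare against these criteria.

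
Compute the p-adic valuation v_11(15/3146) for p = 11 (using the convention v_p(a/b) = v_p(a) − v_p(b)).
v_11(15/3146) = -2

Factor powers of 11 from the numerator and denominator of the reduced fraction: 15 = 11^0 · 15 and 3146 = 11^2 · 26. Apply v_p(a/b) = v_p(a) − v_p(b): v_11(15/3146) = 0 − 2 = -2.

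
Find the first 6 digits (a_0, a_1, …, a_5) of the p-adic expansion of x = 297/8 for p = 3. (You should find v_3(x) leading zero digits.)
(a_0, …, a_5) = (0, 0, 0, 1, 2, 2)

v_3(297/8) = 3, so a_0 = ... = a_2 = 0. Factor out: x = 3^3 · u with u = 11/8 a unit in ℤ_3. Expand u iteratively via a_{v+i} = u_i mod 3, u_{i+1} = (u_i − a_{v+i})/3:
  u_0 = 11/8;  a_3 = 1;  u_1 = (u_0 − 1)/3 = 1/8
  u_1 = 1/8;  a_4 = 2;  u_2 = (u_1 − 2)/3 = -5/8
  u_2 = -5/8;  a_5 = 2;  u_3 = (u_2 − 2)/3 = -7/8
Digits: (0, 0, 0, 1, 2, 2).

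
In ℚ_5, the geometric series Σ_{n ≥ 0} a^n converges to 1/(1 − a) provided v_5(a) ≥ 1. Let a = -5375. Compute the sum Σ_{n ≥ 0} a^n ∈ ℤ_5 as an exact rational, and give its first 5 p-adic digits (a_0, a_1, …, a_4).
Σ a^n = 1/(1 − a) = 1/5376;  first 5 digits = (1, 0, 0, 2, 1)

v_5(a) = 3 ≥ 1, so the series converges in ℤ_5 to 1/(1 − a) = 1/(1 − (-5375)) = 1/5376. Expand this rational in ℤ_5: compute digits iteratively via d_i = x_i mod 5, x_{i+1} = (x_i − d_i)/5. The first 5 digits are (1, 0, 0, 2, 1).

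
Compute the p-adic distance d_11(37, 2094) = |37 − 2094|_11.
d_11(37, 2094) = 1/121

Step 1 — x − y = 37 − 2094 = -2057. Step 2 — v_11(-2057) = 2 (factor: -2057 = −(11^2 · 17); the sign does not affect v_p). Step 3 — |x − y|_11 = 11^{-2} = 1/121.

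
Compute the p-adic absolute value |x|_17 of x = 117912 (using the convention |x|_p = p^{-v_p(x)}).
|117912|_17 = 1/4913

Step 1 — compute v_17(x) by factoring powers of 17 out of the numerator and denominator: v_17(117912) = 3. Step 2 — apply |x|_p = p^{-v_p(x)} = 17^{-3} = 1/4913.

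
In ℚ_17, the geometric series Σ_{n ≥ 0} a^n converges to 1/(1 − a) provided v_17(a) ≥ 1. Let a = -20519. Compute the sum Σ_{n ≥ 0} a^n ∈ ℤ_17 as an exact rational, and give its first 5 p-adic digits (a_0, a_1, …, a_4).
Σ a^n = 1/(1 − a) = 1/20520;  first 5 digits = (1, 0, 14, 12, 8)

v_17(a) = 2 ≥ 1, so the series converges in ℤ_17 to 1/(1 − a) = 1/(1 − (-20519)) = 1/20520. Expand this rational in ℤ_17: compute digits iteratively via d_i = x_i mod 17, x_{i+1} = (x_i − d_i)/17. The first 5 digits are (1, 0, 14, 12, 8).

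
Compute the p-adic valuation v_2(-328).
v_2(-328) = 3

v_2(n) is the largest exponent k such that 2^k divides n. Factor out: -328 = -2^3 · 41. (Sign doesn't affect v_p.) So v_2(-328) = 3.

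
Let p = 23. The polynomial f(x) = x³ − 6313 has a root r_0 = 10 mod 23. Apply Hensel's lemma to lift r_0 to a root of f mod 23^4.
r_3 = 177248 (mod 279841)

Hensel: r_{i+1} = r_i − f(r_i)/f′(r_i) mod 23^{i+2}, where f′(x) = 3x². Iterate:
  r_0 = 10 (mod 23)
  r_1 = 33 (mod 529)
  r_2 = 6910 (mod 12167)
  r_3 = 177248 (mod 279841)
Final: r = 177248 with f(r) ≡ 0 mod 23^4.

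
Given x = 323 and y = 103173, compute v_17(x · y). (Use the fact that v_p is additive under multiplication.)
v_17(33324879) = 4

v_p(x) = 1 (factor: 323 = 17^1 · 19); v_p(y) = 3 (factor: 103173 = 17^3 · 21). Additivity: v_p(xy) = v_p(x) + v_p(y) = 1 + 3 = 4. (Direct check: xy = 33324879 = 17^4 · (399).)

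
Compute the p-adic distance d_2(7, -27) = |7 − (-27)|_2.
d_2(7, -27) = 1/2

Step 1 — x − y = 7 − (-27) = 34. Step 2 — v_2(34) = 1 (factor: 34 = (2^1 · 17); the sign does not affect v_p). Step 3 — |x − y|_2 = 2^{-1} = 1/2.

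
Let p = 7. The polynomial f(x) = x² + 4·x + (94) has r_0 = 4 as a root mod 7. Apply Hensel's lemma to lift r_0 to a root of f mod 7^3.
r_2 = 263 (mod 343)

Hensel: r_{i+1} = r_i − f(r_i)·(f′(r_i))^{-1} mod 7^{i+2}, f′(x) = 2x + 4. Iterate:
  r_0 = 4 (mod 7)
  r_1 = 18 (mod 49)
  r_2 = 263 (mod 343)
Final: r = 263 satisfies f(r) ≡ 0 mod 7^3.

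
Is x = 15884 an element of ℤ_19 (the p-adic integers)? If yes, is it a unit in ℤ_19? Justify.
x ∈ ℤ_19 but not a unit; v_19(x) = 2 > 0

ℤ_19 = {x ∈ ℚ_19 : v_19(x) ≥ 0} and ℤ_19^× = {x ∈ ℤ_19 : v_19(x) = 0}. Here v_19(15884) = v_19(num) − v_19(den) = 2; compare against these criteria.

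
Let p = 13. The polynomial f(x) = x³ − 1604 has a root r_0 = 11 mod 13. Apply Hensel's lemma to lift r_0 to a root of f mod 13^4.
r_3 = 24412 (mod 28561)

Hensel: r_{i+1} = r_i − f(r_i)/f′(r_i) mod 13^{i+2}, where f′(x) = 3x². Iterate:
  r_0 = 11 (mod 13)
  r_1 = 76 (mod 169)
  r_2 = 245 (mod 2197)
  r_3 = 24412 (mod 28561)
Final: r = 24412 with f(r) ≡ 0 mod 13^4.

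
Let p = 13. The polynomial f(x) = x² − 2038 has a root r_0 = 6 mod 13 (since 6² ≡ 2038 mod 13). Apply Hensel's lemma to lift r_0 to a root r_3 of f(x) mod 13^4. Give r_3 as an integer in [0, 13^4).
r_3 = 18791 (mod 28561)

Hensel's recurrence: r_{i+1} = r_i − f(r_i)·(f′(r_i))^{-1} mod 13^{i+2}, with f′(x) = 2x. Iterate:
  r_0 = 6 (mod 13)
  r_1 = 32 (mod 169)
  r_2 = 1215 (mod 2197)
  r_3 = 18791 (mod 28561)
Final: r_3 = 18791, and one checks f(r_3) ≡ 0 mod 13^4.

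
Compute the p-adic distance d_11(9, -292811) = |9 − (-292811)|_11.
d_11(9, -292811) = 1/14641

Step 1 — x − y = 9 − (-292811) = 292820. Step 2 — v_11(292820) = 4 (factor: 292820 = (11^4 · 20); the sign does not affect v_p). Step 3 — |x − y|_11 = 11^{-4} = 1/14641.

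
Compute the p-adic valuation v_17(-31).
v_17(-31) = 0

v_17(n) is the largest exponent k such that 17^k divides n. Factor out: -31 = -17^0 · 31. (Sign doesn't affect v_p.) So v_17(-31) = 0.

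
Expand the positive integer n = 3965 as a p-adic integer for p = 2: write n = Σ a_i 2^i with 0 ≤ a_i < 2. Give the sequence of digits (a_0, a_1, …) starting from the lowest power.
(a_0, a_1, …) = (1, 0, 1, 1, 1, 1, 1, 0, 1, 1, 1, 1)

Repeated division by 2 gives the digits low-to-high: 3965 = 1 + 1·2^2 + 1·2^3 + 1·2^4 + 1·2^5 + 1·2^6 + 1·2^8 + 1·2^9 + 1·2^10 + 1·2^11. Digit sequence: (1, 0, 1, 1, 1, 1, 1, 0, 1, 1, 1, 1).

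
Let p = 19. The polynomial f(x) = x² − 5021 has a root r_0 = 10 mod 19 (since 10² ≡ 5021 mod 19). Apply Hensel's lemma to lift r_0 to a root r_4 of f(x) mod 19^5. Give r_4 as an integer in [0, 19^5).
r_4 = 1663365 (mod 2476099)

Hensel's recurrence: r_{i+1} = r_i − f(r_i)·(f′(r_i))^{-1} mod 19^{i+2}, with f′(x) = 2x. Iterate:
  r_0 = 10 (mod 19)
  r_1 = 238 (mod 361)
  r_2 = 3487 (mod 6859)
  r_3 = 99513 (mod 130321)
  r_4 = 1663365 (mod 2476099)
Final: r_4 = 1663365, and one checks f(r_4) ≡ 0 mod 19^5.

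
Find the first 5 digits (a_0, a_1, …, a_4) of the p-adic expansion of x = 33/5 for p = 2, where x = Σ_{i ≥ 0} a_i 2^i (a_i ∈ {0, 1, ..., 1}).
(a_0, …, a_4) = (1, 0, 1, 1, 0)

v_2(33/5) = 0 (numerator and denominator both coprime to 2), so x ∈ ℤ_2^×. Compute digits iteratively via a_i = x_i mod 2, x_{i+1} = (x_i − a_i)/2, with x_0 = x:
  x_0 = 33/5;  a_0 = 1;  x_1 = (x_0 − 1)/2 = 14/5
  x_1 = 14/5;  a_1 = 0;  x_2 = (x_1 − 0)/2 = 7/5
  x_2 = 7/5;  a_2 = 1;  x_3 = (x_2 − 1)/2 = 1/5
  x_3 = 1/5;  a_3 = 1;  x_4 = (x_3 − 1)/2 = -2/5
  x_4 = -2/5;  a_4 = 0;  x_5 = (x_4 − 0)/2 = -1/5
Digits: (1, 0, 1, 1, 0).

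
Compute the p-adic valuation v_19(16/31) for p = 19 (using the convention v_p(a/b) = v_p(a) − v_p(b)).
v_19(16/31) = 0

Factor powers of 19 from the numerator and denominator of the reduced fraction: 16 = 19^0 · 16 and 31 = 19^0 · 31. Apply v_p(a/b) = v_p(a) − v_p(b): v_19(16/31) = 0 − 0 = 0.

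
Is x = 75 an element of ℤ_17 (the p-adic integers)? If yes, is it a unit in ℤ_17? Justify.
x ∈ ℤ_17^× (unit); v_17(x) = 0

ℤ_17 = {x ∈ ℚ_17 : v_17(x) ≥ 0} and ℤ_17^× = {x ∈ ℤ_17 : v_17(x) = 0}. Here v_17(75) = v_17(num) − v_17(den) = 0; compare against these criteria.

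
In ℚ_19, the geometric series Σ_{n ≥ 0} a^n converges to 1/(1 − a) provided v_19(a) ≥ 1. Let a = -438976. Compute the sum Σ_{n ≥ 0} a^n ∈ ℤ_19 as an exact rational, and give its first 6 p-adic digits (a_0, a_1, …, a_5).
Σ a^n = 1/(1 − a) = 1/438977;  first 6 digits = (1, 0, 0, 12, 15, 18)

v_19(a) = 3 ≥ 1, so the series converges in ℤ_19 to 1/(1 − a) = 1/(1 − (-438976)) = 1/438977. Expand this rational in ℤ_19: compute digits iteratively via d_i = x_i mod 19, x_{i+1} = (x_i − d_i)/19. The first 6 digits are (1, 0, 0, 12, 15, 18).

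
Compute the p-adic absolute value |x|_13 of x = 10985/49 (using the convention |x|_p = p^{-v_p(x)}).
|10985/49|_13 = 1/2197

Step 1 — compute v_13(x) by factoring powers of 13 out of the numerator and denominator: v_13(10985/49) = 3. Step 2 — apply |x|_p = p^{-v_p(x)} = 13^{-3} = 1/2197.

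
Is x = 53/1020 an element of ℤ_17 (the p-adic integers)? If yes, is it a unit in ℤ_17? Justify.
x ∉ ℤ_17 (v_17(x) = -1 < 0)

ℤ_17 = {x ∈ ℚ_17 : v_17(x) ≥ 0} and ℤ_17^× = {x ∈ ℤ_17 : v_17(x) = 0}. Here v_17(53/1020) = v_17(num) − v_17(den) = -1; compare against these criteria.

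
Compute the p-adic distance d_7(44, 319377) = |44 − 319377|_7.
d_7(44, 319377) = 1/16807

Step 1 — x − y = 44 − 319377 = -319333. Step 2 — v_7(-319333) = 5 (factor: -319333 = −(7^5 · 19); the sign does not affect v_p). Step 3 — |x − y|_7 = 7^{-5} = 1/16807.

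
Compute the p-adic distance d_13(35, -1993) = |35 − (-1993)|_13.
d_13(35, -1993) = 1/169

Step 1 — x − y = 35 − (-1993) = 2028. Step 2 — v_13(2028) = 2 (factor: 2028 = (13^2 · 12); the sign does not affect v_p). Step 3 — |x − y|_13 = 13^{-2} = 1/169.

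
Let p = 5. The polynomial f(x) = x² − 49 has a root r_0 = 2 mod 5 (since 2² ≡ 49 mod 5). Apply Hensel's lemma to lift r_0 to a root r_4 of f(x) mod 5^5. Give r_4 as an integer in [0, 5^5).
r_4 = 7 (mod 3125)

Hensel's recurrence: r_{i+1} = r_i − f(r_i)·(f′(r_i))^{-1} mod 5^{i+2}, with f′(x) = 2x. Iterate:
  r_0 = 2 (mod 5)
  r_1 = 7 (mod 25)
  r_2 = 7 (mod 125)
  r_3 = 7 (mod 625)
  r_4 = 7 (mod 3125)
Final: r_4 = 7, and one checks f(r_4) ≡ 0 mod 5^5.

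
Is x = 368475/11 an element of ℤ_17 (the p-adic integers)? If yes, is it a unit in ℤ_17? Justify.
x ∈ ℤ_17 but not a unit; v_17(x) = 3 > 0

ℤ_17 = {x ∈ ℚ_17 : v_17(x) ≥ 0} and ℤ_17^× = {x ∈ ℤ_17 : v_17(x) = 0}. Here v_17(368475/11) = v_17(num) − v_17(den) = 3; compare against these criteria.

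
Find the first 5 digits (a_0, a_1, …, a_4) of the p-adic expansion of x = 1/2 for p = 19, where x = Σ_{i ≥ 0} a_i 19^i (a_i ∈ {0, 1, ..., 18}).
(a_0, …, a_4) = (10, 9, 9, 9, 9)

v_19(1/2) = 0 (numerator and denominator both coprime to 19), so x ∈ ℤ_19^×. Compute digits iteratively via a_i = x_i mod 19, x_{i+1} = (x_i − a_i)/19, with x_0 = x:
  x_0 = 1/2;  a_0 = 10;  x_1 = (x_0 − 10)/19 = -1/2
  x_1 = -1/2;  a_1 = 9;  x_2 = (x_1 − 9)/19 = -1/2
  x_2 = -1/2;  a_2 = 9;  x_3 = (x_2 − 9)/19 = -1/2
  x_3 = -1/2;  a_3 = 9;  x_4 = (x_3 − 9)/19 = -1/2
  x_4 = -1/2;  a_4 = 9;  x_5 = (x_4 − 9)/19 = -1/2
Digits: (10, 9, 9, 9, 9).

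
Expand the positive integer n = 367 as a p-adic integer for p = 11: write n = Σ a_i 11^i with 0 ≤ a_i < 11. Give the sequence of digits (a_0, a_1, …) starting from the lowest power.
(a_0, a_1, …) = (4, 0, 3)

Repeated division by 11 gives the digits low-to-high: 367 = 4 + 3·11^2. Digit sequence: (4, 0, 3).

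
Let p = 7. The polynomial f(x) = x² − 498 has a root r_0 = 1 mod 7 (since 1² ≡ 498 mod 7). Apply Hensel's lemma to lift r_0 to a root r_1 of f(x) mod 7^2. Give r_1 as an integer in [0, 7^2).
r_1 = 29 (mod 49)

Hensel's recurrence: r_{i+1} = r_i − f(r_i)·(f′(r_i))^{-1} mod 7^{i+2}, with f′(x) = 2x. Iterate:
  r_0 = 1 (mod 7)
  r_1 = 29 (mod 49)
Final: r_1 = 29, and one checks f(r_1) ≡ 0 mod 7^2.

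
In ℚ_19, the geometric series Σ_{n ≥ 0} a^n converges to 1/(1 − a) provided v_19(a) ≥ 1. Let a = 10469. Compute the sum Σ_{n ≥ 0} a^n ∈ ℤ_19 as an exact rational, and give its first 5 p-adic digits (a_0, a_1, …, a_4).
Σ a^n = 1/(1 − a) = -1/10468;  first 5 digits = (1, 0, 10, 1, 5)

v_19(a) = 2 ≥ 1, so the series converges in ℤ_19 to 1/(1 − a) = 1/(1 − 10469) = -1/10468. Expand this rational in ℤ_19: compute digits iteratively via d_i = x_i mod 19, x_{i+1} = (x_i − d_i)/19. The first 5 digits are (1, 0, 10, 1, 5).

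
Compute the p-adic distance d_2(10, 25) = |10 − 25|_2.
d_2(10, 25) = 1

Step 1 — x − y = 10 − 25 = -15. Step 2 — v_2(-15) = 0 (factor: -15 = −(2^0 · 15); the sign does not affect v_p). Step 3 — |x − y|_2 = 2^{0} = 1.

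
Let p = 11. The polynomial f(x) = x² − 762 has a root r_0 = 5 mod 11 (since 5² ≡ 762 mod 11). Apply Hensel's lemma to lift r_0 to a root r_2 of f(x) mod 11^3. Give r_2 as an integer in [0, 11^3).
r_2 = 599 (mod 1331)

Hensel's recurrence: r_{i+1} = r_i − f(r_i)·(f′(r_i))^{-1} mod 11^{i+2}, with f′(x) = 2x. Iterate:
  r_0 = 5 (mod 11)
  r_1 = 115 (mod 121)
  r_2 = 599 (mod 1331)
Final: r_2 = 599, and one checks f(r_2) ≡ 0 mod 11^3.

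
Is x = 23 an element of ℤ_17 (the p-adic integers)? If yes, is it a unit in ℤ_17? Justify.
x ∈ ℤ_17^× (unit); v_17(x) = 0

ℤ_17 = {x ∈ ℚ_17 : v_17(x) ≥ 0} and ℤ_17^× = {x ∈ ℤ_17 : v_17(x) = 0}. Here v_17(23) = v_17(num) − v_17(den) = 0; compare against these criteria.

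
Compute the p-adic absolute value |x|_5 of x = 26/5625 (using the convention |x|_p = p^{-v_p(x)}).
|26/5625|_5 = 625

Step 1 — compute v_5(x) by factoring powers of 5 out of the numerator and denominator: v_5(26/5625) = -4. Step 2 — apply |x|_p = p^{-v_p(x)} = 5^{4} = 625.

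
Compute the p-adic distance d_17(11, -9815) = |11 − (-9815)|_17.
d_17(11, -9815) = 1/4913

Step 1 — x − y = 11 − (-9815) = 9826. Step 2 — v_17(9826) = 3 (factor: 9826 = (17^3 · 2); the sign does not affect v_p). Step 3 — |x − y|_17 = 17^{-3} = 1/4913.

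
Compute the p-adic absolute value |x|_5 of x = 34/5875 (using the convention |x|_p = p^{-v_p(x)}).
|34/5875|_5 = 125

Step 1 — compute v_5(x) by factoring powers of 5 out of the numerator and denominator: v_5(34/5875) = -3. Step 2 — apply |x|_p = p^{-v_p(x)} = 5^{3} = 125.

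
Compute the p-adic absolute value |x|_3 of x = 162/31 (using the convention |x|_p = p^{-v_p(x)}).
|162/31|_3 = 1/81

Step 1 — compute v_3(x) by factoring powers of 3 out of the numerator and denominator: v_3(162/31) = 4. Step 2 — apply |x|_p = p^{-v_p(x)} = 3^{-4} = 1/81.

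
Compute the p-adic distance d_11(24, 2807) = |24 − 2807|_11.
d_11(24, 2807) = 1/121

Step 1 — x − y = 24 − 2807 = -2783. Step 2 — v_11(-2783) = 2 (factor: -2783 = −(11^2 · 23); the sign does not affect v_p). Step 3 — |x − y|_11 = 11^{-2} = 1/121.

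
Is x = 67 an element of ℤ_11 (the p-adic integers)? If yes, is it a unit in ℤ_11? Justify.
x ∈ ℤ_11^× (unit); v_11(x) = 0

ℤ_11 = {x ∈ ℚ_11 : v_11(x) ≥ 0} and ℤ_11^× = {x ∈ ℤ_11 : v_11(x) = 0}. Here v_11(67) = v_11(num) − v_11(den) = 0; compare against these criteria.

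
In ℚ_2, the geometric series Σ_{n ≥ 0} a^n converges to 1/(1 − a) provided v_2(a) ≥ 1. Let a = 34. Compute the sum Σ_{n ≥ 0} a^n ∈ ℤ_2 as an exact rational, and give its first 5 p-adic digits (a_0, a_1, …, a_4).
Σ a^n = 1/(1 − a) = -1/33;  first 5 digits = (1, 1, 1, 1, 1)

v_2(a) = 1 ≥ 1, so the series converges in ℤ_2 to 1/(1 − a) = 1/(1 − 34) = -1/33. Expand this rational in ℤ_2: compute digits iteratively via d_i = x_i mod 2, x_{i+1} = (x_i − d_i)/2. The first 5 digits are (1, 1, 1, 1, 1).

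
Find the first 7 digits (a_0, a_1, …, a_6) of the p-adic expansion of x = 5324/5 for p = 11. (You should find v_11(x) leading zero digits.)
(a_0, …, a_6) = (0, 0, 0, 3, 2, 2, 2)

v_11(5324/5) = 3, so a_0 = ... = a_2 = 0. Factor out: x = 11^3 · u with u = 4/5 a unit in ℤ_11. Expand u iteratively via a_{v+i} = u_i mod 11, u_{i+1} = (u_i − a_{v+i})/11:
  u_0 = 4/5;  a_3 = 3;  u_1 = (u_0 − 3)/11 = -1/5
  u_1 = -1/5;  a_4 = 2;  u_2 = (u_1 − 2)/11 = -1/5
  u_2 = -1/5;  a_5 = 2;  u_3 = (u_2 − 2)/11 = -1/5
  u_3 = -1/5;  a_6 = 2;  u_4 = (u_3 − 2)/11 = -1/5
Digits: (0, 0, 0, 3, 2, 2, 2).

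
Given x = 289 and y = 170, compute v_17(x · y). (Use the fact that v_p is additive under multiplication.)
v_17(49130) = 3

v_p(x) = 2 (factor: 289 = 17^2 · 1); v_p(y) = 1 (factor: 170 = 17^1 · 10). Additivity: v_p(xy) = v_p(x) + v_p(y) = 2 + 1 = 3. (Direct check: xy = 49130 = 17^3 · (10).)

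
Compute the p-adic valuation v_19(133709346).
v_19(133709346) = 5

v_19(n) is the largest exponent k such that 19^k divides n. Factor out: 133709346 = 19^5 · 54. (Sign doesn't affect v_p.) So v_19(133709346) = 5.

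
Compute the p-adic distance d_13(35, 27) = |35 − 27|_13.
d_13(35, 27) = 1

Step 1 — x − y = 35 − 27 = 8. Step 2 — v_13(8) = 0 (factor: 8 = (13^0 · 8); the sign does not affect v_p). Step 3 — |x − y|_13 = 13^{0} = 1.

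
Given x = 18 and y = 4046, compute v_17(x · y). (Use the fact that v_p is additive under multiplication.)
v_17(72828) = 2

v_p(x) = 0 (factor: 18 = 17^0 · 18); v_p(y) = 2 (factor: 4046 = 17^2 · 14). Additivity: v_p(xy) = v_p(x) + v_p(y) = 0 + 2 = 2. (Direct check: xy = 72828 = 17^2 · (252).)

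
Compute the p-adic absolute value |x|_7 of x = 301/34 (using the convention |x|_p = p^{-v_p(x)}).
|301/34|_7 = 1/7

Step 1 — compute v_7(x) by factoring powers of 7 out of the numerator and denominator: v_7(301/34) = 1. Step 2 — apply |x|_p = p^{-v_p(x)} = 7^{-1} = 1/7.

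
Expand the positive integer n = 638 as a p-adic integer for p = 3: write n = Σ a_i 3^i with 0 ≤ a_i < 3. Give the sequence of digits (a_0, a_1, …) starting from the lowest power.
(a_0, a_1, …) = (2, 2, 1, 2, 1, 2)

Repeated division by 3 gives the digits low-to-high: 638 = 2 + 2·3^1 + 1·3^2 + 2·3^3 + 1·3^4 + 2·3^5. Digit sequence: (2, 2, 1, 2, 1, 2).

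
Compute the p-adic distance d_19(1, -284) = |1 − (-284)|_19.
d_19(1, -284) = 1/19

Step 1 — x − y = 1 − (-284) = 285. Step 2 — v_19(285) = 1 (factor: 285 = (19^1 · 15); the sign does not affect v_p). Step 3 — |x − y|_19 = 19^{-1} = 1/19.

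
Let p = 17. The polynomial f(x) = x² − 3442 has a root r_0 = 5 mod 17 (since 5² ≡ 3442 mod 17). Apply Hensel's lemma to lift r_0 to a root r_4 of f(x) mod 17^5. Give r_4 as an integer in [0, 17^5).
r_4 = 321050 (mod 1419857)

Hensel's recurrence: r_{i+1} = r_i − f(r_i)·(f′(r_i))^{-1} mod 17^{i+2}, with f′(x) = 2x. Iterate:
  r_0 = 5 (mod 17)
  r_1 = 260 (mod 289)
  r_2 = 1705 (mod 4913)
  r_3 = 70487 (mod 83521)
  r_4 = 321050 (mod 1419857)
Final: r_4 = 321050, and one checks f(r_4) ≡ 0 mod 17^5.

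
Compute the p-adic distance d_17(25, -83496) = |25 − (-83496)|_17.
d_17(25, -83496) = 1/83521

Step 1 — x − y = 25 − (-83496) = 83521. Step 2 — v_17(83521) = 4 (factor: 83521 = (17^4 · 1); the sign does not affect v_p). Step 3 — |x − y|_17 = 17^{-4} = 1/83521.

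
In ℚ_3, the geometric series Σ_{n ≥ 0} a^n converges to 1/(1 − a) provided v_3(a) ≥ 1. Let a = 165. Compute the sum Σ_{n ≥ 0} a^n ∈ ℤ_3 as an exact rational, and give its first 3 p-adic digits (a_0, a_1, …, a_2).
Σ a^n = 1/(1 − a) = -1/164;  first 3 digits = (1, 1, 1)

v_3(a) = 1 ≥ 1, so the series converges in ℤ_3 to 1/(1 − a) = 1/(1 − 165) = -1/164. Expand this rational in ℤ_3: compute digits iteratively via d_i = x_i mod 3, x_{i+1} = (x_i − d_i)/3. The first 3 digits are (1, 1, 1).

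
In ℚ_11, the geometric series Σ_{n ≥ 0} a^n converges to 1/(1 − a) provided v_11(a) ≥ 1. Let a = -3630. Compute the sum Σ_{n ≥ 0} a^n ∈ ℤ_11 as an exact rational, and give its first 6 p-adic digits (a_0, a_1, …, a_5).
Σ a^n = 1/(1 − a) = 1/3631;  first 6 digits = (1, 0, 3, 8, 8, 4)

v_11(a) = 2 ≥ 1, so the series converges in ℤ_11 to 1/(1 − a) = 1/(1 − (-3630)) = 1/3631. Expand this rational in ℤ_11: compute digits iteratively via d_i = x_i mod 11, x_{i+1} = (x_i − d_i)/11. The first 6 digits are (1, 0, 3, 8, 8, 4).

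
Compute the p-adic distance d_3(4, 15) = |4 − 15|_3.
d_3(4, 15) = 1

Step 1 — x − y = 4 − 15 = -11. Step 2 — v_3(-11) = 0 (factor: -11 = −(3^0 · 11); the sign does not affect v_p). Step 3 — |x − y|_3 = 3^{0} = 1.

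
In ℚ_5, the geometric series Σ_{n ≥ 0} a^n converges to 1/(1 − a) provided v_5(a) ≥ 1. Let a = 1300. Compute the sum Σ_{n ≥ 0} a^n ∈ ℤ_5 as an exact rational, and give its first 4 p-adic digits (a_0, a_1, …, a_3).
Σ a^n = 1/(1 − a) = -1/1299;  first 4 digits = (1, 0, 2, 0)

v_5(a) = 2 ≥ 1, so the series converges in ℤ_5 to 1/(1 − a) = 1/(1 − 1300) = -1/1299. Expand this rational in ℤ_5: compute digits iteratively via d_i = x_i mod 5, x_{i+1} = (x_i − d_i)/5. The first 4 digits are (1, 0, 2, 0).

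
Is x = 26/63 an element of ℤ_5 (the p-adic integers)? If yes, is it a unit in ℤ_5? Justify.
x ∈ ℤ_5^× (unit); v_5(x) = 0

ℤ_5 = {x ∈ ℚ_5 : v_5(x) ≥ 0} and ℤ_5^× = {x ∈ ℤ_5 : v_5(x) = 0}. Here v_5(26/63) = v_5(num) − v_5(den) = 0; compare against these criteria.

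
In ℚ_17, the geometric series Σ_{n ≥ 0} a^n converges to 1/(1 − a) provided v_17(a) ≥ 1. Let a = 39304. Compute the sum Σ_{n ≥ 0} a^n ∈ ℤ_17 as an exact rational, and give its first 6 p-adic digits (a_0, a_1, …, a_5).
Σ a^n = 1/(1 − a) = -1/39303;  first 6 digits = (1, 0, 0, 8, 0, 0)

v_17(a) = 3 ≥ 1, so the series converges in ℤ_17 to 1/(1 − a) = 1/(1 − 39304) = -1/39303. Expand this rational in ℤ_17: compute digits iteratively via d_i = x_i mod 17, x_{i+1} = (x_i − d_i)/17. The first 6 digits are (1, 0, 0, 8, 0, 0).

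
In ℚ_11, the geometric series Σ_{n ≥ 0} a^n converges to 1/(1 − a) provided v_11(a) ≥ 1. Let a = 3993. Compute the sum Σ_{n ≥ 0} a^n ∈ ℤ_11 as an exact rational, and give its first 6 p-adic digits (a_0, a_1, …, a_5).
Σ a^n = 1/(1 − a) = -1/3992;  first 6 digits = (1, 0, 0, 3, 0, 0)

v_11(a) = 3 ≥ 1, so the series converges in ℤ_11 to 1/(1 − a) = 1/(1 − 3993) = -1/3992. Expand this rational in ℤ_11: compute digits iteratively via d_i = x_i mod 11, x_{i+1} = (x_i − d_i)/11. The first 6 digits are (1, 0, 0, 3, 0, 0).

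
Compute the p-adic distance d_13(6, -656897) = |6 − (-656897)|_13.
d_13(6, -656897) = 1/28561

Step 1 — x − y = 6 − (-656897) = 656903. Step 2 — v_13(656903) = 4 (factor: 656903 = (13^4 · 23); the sign does not affect v_p). Step 3 — |x − y|_13 = 13^{-4} = 1/28561.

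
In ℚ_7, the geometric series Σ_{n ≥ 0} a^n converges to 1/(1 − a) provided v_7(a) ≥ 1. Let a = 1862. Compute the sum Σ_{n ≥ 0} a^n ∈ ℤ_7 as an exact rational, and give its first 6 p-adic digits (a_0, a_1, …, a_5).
Σ a^n = 1/(1 − a) = -1/1861;  first 6 digits = (1, 0, 3, 5, 2, 3)

v_7(a) = 2 ≥ 1, so the series converges in ℤ_7 to 1/(1 − a) = 1/(1 − 1862) = -1/1861. Expand this rational in ℤ_7: compute digits iteratively via d_i = x_i mod 7, x_{i+1} = (x_i − d_i)/7. The first 6 digits are (1, 0, 3, 5, 2, 3).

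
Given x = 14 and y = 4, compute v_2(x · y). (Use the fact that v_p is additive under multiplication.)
v_2(56) = 3

v_p(x) = 1 (factor: 14 = 2^1 · 7); v_p(y) = 2 (factor: 4 = 2^2 · 1). Additivity: v_p(xy) = v_p(x) + v_p(y) = 1 + 2 = 3. (Direct check: xy = 56 = 2^3 · (7).)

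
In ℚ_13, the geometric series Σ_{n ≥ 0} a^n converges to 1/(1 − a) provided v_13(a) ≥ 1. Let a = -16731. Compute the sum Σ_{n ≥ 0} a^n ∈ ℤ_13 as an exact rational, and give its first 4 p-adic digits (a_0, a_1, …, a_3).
Σ a^n = 1/(1 − a) = 1/16732;  first 4 digits = (1, 0, 5, 5)

v_13(a) = 2 ≥ 1, so the series converges in ℤ_13 to 1/(1 − a) = 1/(1 − (-16731)) = 1/16732. Expand this rational in ℤ_13: compute digits iteratively via d_i = x_i mod 13, x_{i+1} = (x_i − d_i)/13. The first 4 digits are (1, 0, 5, 5).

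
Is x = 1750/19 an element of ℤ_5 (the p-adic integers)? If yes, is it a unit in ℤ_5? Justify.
x ∈ ℤ_5 but not a unit; v_5(x) = 3 > 0

ℤ_5 = {x ∈ ℚ_5 : v_5(x) ≥ 0} and ℤ_5^× = {x ∈ ℤ_5 : v_5(x) = 0}. Here v_5(1750/19) = v_5(num) − v_5(den) = 3; compare against these criteria.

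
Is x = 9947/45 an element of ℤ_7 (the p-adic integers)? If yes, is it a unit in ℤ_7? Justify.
x ∈ ℤ_7 but not a unit; v_7(x) = 3 > 0

ℤ_7 = {x ∈ ℚ_7 : v_7(x) ≥ 0} and ℤ_7^× = {x ∈ ℤ_7 : v_7(x) = 0}. Here v_7(9947/45) = v_7(num) − v_7(den) = 3; compare against these criteria.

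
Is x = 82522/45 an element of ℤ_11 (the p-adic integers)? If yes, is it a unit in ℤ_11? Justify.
x ∈ ℤ_11 but not a unit; v_11(x) = 3 > 0

ℤ_11 = {x ∈ ℚ_11 : v_11(x) ≥ 0} and ℤ_11^× = {x ∈ ℤ_11 : v_11(x) = 0}. Here v_11(82522/45) = v_11(num) − v_11(den) = 3; compare against these criteria.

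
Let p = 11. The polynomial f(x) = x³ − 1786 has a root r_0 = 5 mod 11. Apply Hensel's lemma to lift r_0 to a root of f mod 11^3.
r_2 = 687 (mod 1331)

Hensel: r_{i+1} = r_i − f(r_i)/f′(r_i) mod 11^{i+2}, where f′(x) = 3x². Iterate:
  r_0 = 5 (mod 11)
  r_1 = 82 (mod 121)
  r_2 = 687 (mod 1331)
Final: r = 687 with f(r) ≡ 0 mod 11^3.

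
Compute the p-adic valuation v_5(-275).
v_5(-275) = 2

v_5(n) is the largest exponent k such that 5^k divides n. Factor out: -275 = -5^2 · 11. (Sign doesn't affect v_p.) So v_5(-275) = 2.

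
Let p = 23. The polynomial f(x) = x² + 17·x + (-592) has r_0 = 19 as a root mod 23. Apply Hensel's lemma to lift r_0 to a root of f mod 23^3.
r_2 = 5240 (mod 12167)

Hensel: r_{i+1} = r_i − f(r_i)·(f′(r_i))^{-1} mod 23^{i+2}, f′(x) = 2x + 17. Iterate:
  r_0 = 19 (mod 23)
  r_1 = 479 (mod 529)
  r_2 = 5240 (mod 12167)
Final: r = 5240 satisfies f(r) ≡ 0 mod 23^3.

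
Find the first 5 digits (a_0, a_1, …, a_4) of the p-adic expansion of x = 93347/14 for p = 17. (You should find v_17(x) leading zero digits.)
(a_0, …, a_4) = (0, 0, 0, 5, 1)

v_17(93347/14) = 3, so a_0 = ... = a_2 = 0. Factor out: x = 17^3 · u with u = 19/14 a unit in ℤ_17. Expand u iteratively via a_{v+i} = u_i mod 17, u_{i+1} = (u_i − a_{v+i})/17:
  u_0 = 19/14;  a_3 = 5;  u_1 = (u_0 − 5)/17 = -3/14
  u_1 = -3/14;  a_4 = 1;  u_2 = (u_1 − 1)/17 = -1/14
Digits: (0, 0, 0, 5, 1).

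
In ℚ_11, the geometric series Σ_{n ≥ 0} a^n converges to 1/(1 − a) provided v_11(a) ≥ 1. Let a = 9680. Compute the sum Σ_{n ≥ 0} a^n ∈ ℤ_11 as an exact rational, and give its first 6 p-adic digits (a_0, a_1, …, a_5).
Σ a^n = 1/(1 − a) = -1/9679;  first 6 digits = (1, 0, 3, 7, 9, 9)

v_11(a) = 2 ≥ 1, so the series converges in ℤ_11 to 1/(1 − a) = 1/(1 − 9680) = -1/9679. Expand this rational in ℤ_11: compute digits iteratively via d_i = x_i mod 11, x_{i+1} = (x_i − d_i)/11. The first 6 digits are (1, 0, 3, 7, 9, 9).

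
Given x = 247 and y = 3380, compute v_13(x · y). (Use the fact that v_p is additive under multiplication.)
v_13(834860) = 3

v_p(x) = 1 (factor: 247 = 13^1 · 19); v_p(y) = 2 (factor: 3380 = 13^2 · 20). Additivity: v_p(xy) = v_p(x) + v_p(y) = 1 + 2 = 3. (Direct check: xy = 834860 = 13^3 · (380).)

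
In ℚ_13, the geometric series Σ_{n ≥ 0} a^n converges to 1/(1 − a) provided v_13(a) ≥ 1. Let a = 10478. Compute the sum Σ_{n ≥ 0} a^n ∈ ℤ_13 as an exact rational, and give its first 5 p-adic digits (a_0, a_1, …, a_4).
Σ a^n = 1/(1 − a) = -1/10477;  first 5 digits = (1, 0, 10, 4, 9)

v_13(a) = 2 ≥ 1, so the series converges in ℤ_13 to 1/(1 − a) = 1/(1 − 10478) = -1/10477. Expand this rational in ℤ_13: compute digits iteratively via d_i = x_i mod 13, x_{i+1} = (x_i − d_i)/13. The first 5 digits are (1, 0, 10, 4, 9).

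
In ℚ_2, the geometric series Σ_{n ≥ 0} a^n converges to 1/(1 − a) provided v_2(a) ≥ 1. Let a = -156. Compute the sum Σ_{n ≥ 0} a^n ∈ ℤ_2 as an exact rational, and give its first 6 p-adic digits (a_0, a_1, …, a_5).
Σ a^n = 1/(1 − a) = 1/157;  first 6 digits = (1, 0, 1, 0, 1, 1)

v_2(a) = 2 ≥ 1, so the series converges in ℤ_2 to 1/(1 − a) = 1/(1 − (-156)) = 1/157. Expand this rational in ℤ_2: compute digits iteratively via d_i = x_i mod 2, x_{i+1} = (x_i − d_i)/2. The first 6 digits are (1, 0, 1, 0, 1, 1).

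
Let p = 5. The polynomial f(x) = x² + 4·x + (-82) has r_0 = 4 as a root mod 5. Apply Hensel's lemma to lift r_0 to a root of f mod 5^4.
r_3 = 529 (mod 625)

Hensel: r_{i+1} = r_i − f(r_i)·(f′(r_i))^{-1} mod 5^{i+2}, f′(x) = 2x + 4. Iterate:
  r_0 = 4 (mod 5)
  r_1 = 4 (mod 25)
  r_2 = 29 (mod 125)
  r_3 = 529 (mod 625)
Final: r = 529 satisfies f(r) ≡ 0 mod 5^4.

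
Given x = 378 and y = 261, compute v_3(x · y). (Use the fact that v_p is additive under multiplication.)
v_3(98658) = 5

v_p(x) = 3 (factor: 378 = 3^3 · 14); v_p(y) = 2 (factor: 261 = 3^2 · 29). Additivity: v_p(xy) = v_p(x) + v_p(y) = 3 + 2 = 5. (Direct check: xy = 98658 = 3^5 · (406).)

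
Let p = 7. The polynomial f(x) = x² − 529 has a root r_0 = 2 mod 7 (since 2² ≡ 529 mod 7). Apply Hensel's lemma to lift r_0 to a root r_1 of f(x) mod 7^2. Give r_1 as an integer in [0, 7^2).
r_1 = 23 (mod 49)

Hensel's recurrence: r_{i+1} = r_i − f(r_i)·(f′(r_i))^{-1} mod 7^{i+2}, with f′(x) = 2x. Iterate:
  r_0 = 2 (mod 7)
  r_1 = 23 (mod 49)
Final: r_1 = 23, and one checks f(r_1) ≡ 0 mod 7^2.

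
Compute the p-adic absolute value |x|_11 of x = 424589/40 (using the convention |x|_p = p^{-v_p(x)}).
|424589/40|_11 = 1/14641

Step 1 — compute v_11(x) by factoring powers of 11 out of the numerator and denominator: v_11(424589/40) = 4. Step 2 — apply |x|_p = p^{-v_p(x)} = 11^{-4} = 1/14641.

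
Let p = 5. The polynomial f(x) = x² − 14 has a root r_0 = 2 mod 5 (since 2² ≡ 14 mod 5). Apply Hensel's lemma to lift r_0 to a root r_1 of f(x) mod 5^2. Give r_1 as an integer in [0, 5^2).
r_1 = 17 (mod 25)

Hensel's recurrence: r_{i+1} = r_i − f(r_i)·(f′(r_i))^{-1} mod 5^{i+2}, with f′(x) = 2x. Iterate:
  r_0 = 2 (mod 5)
  r_1 = 17 (mod 25)
Final: r_1 = 17, and one checks f(r_1) ≡ 0 mod 5^2.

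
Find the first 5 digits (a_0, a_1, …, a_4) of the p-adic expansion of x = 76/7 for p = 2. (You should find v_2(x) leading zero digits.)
(a_0, …, a_4) = (0, 0, 1, 0, 1)

v_2(76/7) = 2, so a_0 = ... = a_1 = 0. Factor out: x = 2^2 · u with u = 19/7 a unit in ℤ_2. Expand u iteratively via a_{v+i} = u_i mod 2, u_{i+1} = (u_i − a_{v+i})/2:
  u_0 = 19/7;  a_2 = 1;  u_1 = (u_0 − 1)/2 = 6/7
  u_1 = 6/7;  a_3 = 0;  u_2 = (u_1 − 0)/2 = 3/7
  u_2 = 3/7;  a_4 = 1;  u_3 = (u_2 − 1)/2 = -2/7
Digits: (0, 0, 1, 0, 1).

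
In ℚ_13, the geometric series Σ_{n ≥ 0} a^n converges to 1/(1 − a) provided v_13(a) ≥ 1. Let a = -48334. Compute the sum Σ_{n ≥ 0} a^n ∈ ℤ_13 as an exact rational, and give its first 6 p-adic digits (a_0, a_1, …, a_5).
Σ a^n = 1/(1 − a) = 1/48335;  first 6 digits = (1, 0, 0, 4, 11, 12)

v_13(a) = 3 ≥ 1, so the series converges in ℤ_13 to 1/(1 − a) = 1/(1 − (-48334)) = 1/48335. Expand this rational in ℤ_13: compute digits iteratively via d_i = x_i mod 13, x_{i+1} = (x_i − d_i)/13. The first 6 digits are (1, 0, 0, 4, 11, 12).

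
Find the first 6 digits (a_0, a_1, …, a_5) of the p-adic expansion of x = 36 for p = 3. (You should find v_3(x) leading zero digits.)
(a_0, …, a_5) = (0, 0, 1, 1, 0, 0)

v_3(36) = 2, so a_0 = ... = a_1 = 0. Factor out: x = 3^2 · u with u = 4 a unit in ℤ_3. Expand u iteratively via a_{v+i} = u_i mod 3, u_{i+1} = (u_i − a_{v+i})/3:
  u_0 = 4;  a_2 = 1;  u_1 = (u_0 − 1)/3 = 1
  u_1 = 1;  a_3 = 1;  u_2 = (u_1 − 1)/3 = 0
  u_2 = 0;  a_4 = 0;  u_3 = (u_2 − 0)/3 = 0
  u_3 = 0;  a_5 = 0;  u_4 = (u_3 − 0)/3 = 0
Digits: (0, 0, 1, 1, 0, 0).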